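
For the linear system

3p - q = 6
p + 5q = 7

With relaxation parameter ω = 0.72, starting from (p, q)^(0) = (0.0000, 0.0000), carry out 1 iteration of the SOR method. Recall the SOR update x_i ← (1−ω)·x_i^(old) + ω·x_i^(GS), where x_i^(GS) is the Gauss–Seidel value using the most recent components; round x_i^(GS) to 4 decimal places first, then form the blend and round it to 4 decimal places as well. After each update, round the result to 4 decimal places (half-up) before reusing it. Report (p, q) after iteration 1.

Iteration 1:
  p: GS value = (6 - (-1)·0.0000) / (3) = 2.0000;  p ← (1−ω)·0.0000 + ω·2.0000 = 1.4400
  q: GS value = (7 - (1)·1.4400) / (5) = 1.1120;  q ← (1−ω)·0.0000 + ω·1.1120 = 0.8006

(1.4400, 0.8006)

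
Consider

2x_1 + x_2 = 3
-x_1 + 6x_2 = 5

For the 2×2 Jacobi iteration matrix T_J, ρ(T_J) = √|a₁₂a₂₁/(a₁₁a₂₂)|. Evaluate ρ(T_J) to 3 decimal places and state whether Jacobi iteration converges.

a₁₂a₂₁/(a₁₁a₂₂) = (1)·(-1) / ((2)·(6)) = -0.083333
ρ = √|-0.083333| = √0.083333 = 0.289
ρ < 1, so Jacobi converges

0.289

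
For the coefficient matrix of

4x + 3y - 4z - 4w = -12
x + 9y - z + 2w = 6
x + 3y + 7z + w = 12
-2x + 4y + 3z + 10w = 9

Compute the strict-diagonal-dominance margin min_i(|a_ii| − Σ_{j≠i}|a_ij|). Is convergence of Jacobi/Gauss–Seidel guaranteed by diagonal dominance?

-7

row 1: |4| − (3+4+4) = -7
row 2: |9| − (1+1+2) = 5
row 3: |7| − (1+3+1) = 2
row 4: |10| − (2+4+3) = 1
minimum over rows = -7 → not strictly diagonally dominant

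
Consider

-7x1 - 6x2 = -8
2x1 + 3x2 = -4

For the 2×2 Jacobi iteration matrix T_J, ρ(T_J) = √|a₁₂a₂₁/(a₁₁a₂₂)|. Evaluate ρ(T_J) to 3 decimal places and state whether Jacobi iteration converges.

0.756

a₁₂a₂₁/(a₁₁a₂₂) = (-6)·(2) / ((-7)·(3)) = 0.571429
ρ = √|0.571429| = √0.571429 = 0.756
ρ < 1, so Jacobi converges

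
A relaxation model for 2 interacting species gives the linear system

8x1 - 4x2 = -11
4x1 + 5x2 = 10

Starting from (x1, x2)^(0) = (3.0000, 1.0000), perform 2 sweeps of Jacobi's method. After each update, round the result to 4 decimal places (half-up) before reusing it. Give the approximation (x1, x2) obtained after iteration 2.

Iteration 1:
  x1 = (-11 - (-4)·1.0000) / (8) = -0.8750
  x2 = (10 - (4)·3.0000) / (5) = -0.4000
Iteration 2:
  x1 = (-11 - (-4)·-0.4000) / (8) = -1.5750
  x2 = (10 - (4)·-0.8750) / (5) = 2.7000

(-1.5750, 2.7000)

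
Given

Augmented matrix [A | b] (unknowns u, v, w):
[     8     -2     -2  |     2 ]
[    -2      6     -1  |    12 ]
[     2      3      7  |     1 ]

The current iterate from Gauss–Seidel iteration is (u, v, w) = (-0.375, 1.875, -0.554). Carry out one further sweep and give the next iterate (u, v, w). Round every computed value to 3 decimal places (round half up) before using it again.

One sweep:
  u = (2 - (-2)·1.875 - (-2)·-0.554) / (8) = 0.580
  v = (12 - (-2)·0.580 - (-1)·-0.554) / (6) = 2.101
  w = (1 - (2)·0.580 - (3)·2.101) / (7) = -0.923

(0.580, 2.101, -0.923)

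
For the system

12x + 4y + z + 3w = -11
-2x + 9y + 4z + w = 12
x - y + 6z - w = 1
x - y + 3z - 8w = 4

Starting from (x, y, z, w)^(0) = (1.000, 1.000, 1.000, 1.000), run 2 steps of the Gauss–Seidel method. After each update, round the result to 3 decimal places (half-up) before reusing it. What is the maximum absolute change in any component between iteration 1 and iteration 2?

0.594

Iteration 1:
  x = (-11 - (4)·1.000 - (1)·1.000 - (3)·1.000) / (12) = -1.583
  y = (12 - (-2)·-1.583 - (4)·1.000 - (1)·1.000) / (9) = 0.426
  z = (1 - (1)·-1.583 - (-1)·0.426 - (-1)·1.000) / (6) = 0.668
  w = (4 - (1)·-1.583 - (-1)·0.426 - (3)·0.668) / (-8) = -0.501
Iteration 2:
  x = (-11 - (4)·0.426 - (1)·0.668 - (3)·-0.501) / (12) = -0.989
  y = (12 - (-2)·-0.989 - (4)·0.668 - (1)·-0.501) / (9) = 0.872
  z = (1 - (1)·-0.989 - (-1)·0.872 - (-1)·-0.501) / (6) = 0.393
  w = (4 - (1)·-0.989 - (-1)·0.872 - (3)·0.393) / (-8) = -0.585
Change: (0.594, 0.446, -0.275, -0.084) → max |·| = 0.594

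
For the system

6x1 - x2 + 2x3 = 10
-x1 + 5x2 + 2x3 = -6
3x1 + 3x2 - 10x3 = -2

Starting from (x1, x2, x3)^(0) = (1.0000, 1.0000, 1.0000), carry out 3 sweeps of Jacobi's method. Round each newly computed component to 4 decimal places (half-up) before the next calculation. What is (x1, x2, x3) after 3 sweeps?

(1.3867, -1.0587, 0.1840)

Iteration 1:
  x1 = (10 - (-1)·1.0000 - (2)·1.0000) / (6) = 1.5000
  x2 = (-6 - (-1)·1.0000 - (2)·1.0000) / (5) = -1.4000
  x3 = (-2 - (3)·1.0000 - (3)·1.0000) / (-10) = 0.8000
Iteration 2:
  x1 = (10 - (-1)·-1.4000 - (2)·0.8000) / (6) = 1.1667
  x2 = (-6 - (-1)·1.5000 - (2)·0.8000) / (5) = -1.2200
  x3 = (-2 - (3)·1.5000 - (3)·-1.4000) / (-10) = 0.2300
Iteration 3:
  x1 = (10 - (-1)·-1.2200 - (2)·0.2300) / (6) = 1.3867
  x2 = (-6 - (-1)·1.1667 - (2)·0.2300) / (5) = -1.0587
  x3 = (-2 - (3)·1.1667 - (3)·-1.2200) / (-10) = 0.1840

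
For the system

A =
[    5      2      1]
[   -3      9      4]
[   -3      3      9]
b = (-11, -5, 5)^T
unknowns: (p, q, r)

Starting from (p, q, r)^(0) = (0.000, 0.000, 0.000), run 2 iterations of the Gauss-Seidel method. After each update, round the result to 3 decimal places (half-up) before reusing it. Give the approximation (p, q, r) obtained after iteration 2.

Iteration 1:
  p = (-11 - (2)·0.000 - (1)·0.000) / (5) = -2.200
  q = (-5 - (-3)·-2.200 - (4)·0.000) / (9) = -1.289
  r = (5 - (-3)·-2.200 - (3)·-1.289) / (9) = 0.252
Iteration 2:
  p = (-11 - (2)·-1.289 - (1)·0.252) / (5) = -1.735
  q = (-5 - (-3)·-1.735 - (4)·0.252) / (9) = -1.246
  r = (5 - (-3)·-1.735 - (3)·-1.246) / (9) = 0.393

(-1.735, -1.246, 0.393)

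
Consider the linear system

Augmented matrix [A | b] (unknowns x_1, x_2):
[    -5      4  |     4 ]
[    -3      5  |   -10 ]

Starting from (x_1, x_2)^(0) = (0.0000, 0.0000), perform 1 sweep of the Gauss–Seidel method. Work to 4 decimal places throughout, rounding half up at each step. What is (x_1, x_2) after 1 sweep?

(-0.8000, -2.4800)

Iteration 1:
  x_1 = (4 - (4)·0.0000) / (-5) = -0.8000
  x_2 = (-10 - (-3)·-0.8000) / (5) = -2.4800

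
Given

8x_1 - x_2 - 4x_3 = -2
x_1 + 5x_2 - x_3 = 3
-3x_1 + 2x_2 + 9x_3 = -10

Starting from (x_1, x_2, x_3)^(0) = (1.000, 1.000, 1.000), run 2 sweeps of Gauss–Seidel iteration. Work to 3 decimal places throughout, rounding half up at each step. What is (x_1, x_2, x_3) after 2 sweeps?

(-0.733, 0.517, -1.470)

Iteration 1:
  x_1 = (-2 - (-1)·1.000 - (-4)·1.000) / (8) = 0.375
  x_2 = (3 - (1)·0.375 - (-1)·1.000) / (5) = 0.725
  x_3 = (-10 - (-3)·0.375 - (2)·0.725) / (9) = -1.147
Iteration 2:
  x_1 = (-2 - (-1)·0.725 - (-4)·-1.147) / (8) = -0.733
  x_2 = (3 - (1)·-0.733 - (-1)·-1.147) / (5) = 0.517
  x_3 = (-10 - (-3)·-0.733 - (2)·0.517) / (9) = -1.470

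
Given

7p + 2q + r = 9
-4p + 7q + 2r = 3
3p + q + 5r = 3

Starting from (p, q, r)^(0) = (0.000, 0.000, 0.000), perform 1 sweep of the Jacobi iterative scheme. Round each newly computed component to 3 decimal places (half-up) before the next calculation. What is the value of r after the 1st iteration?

0.600

Iteration 1:
  p = (9 - (2)·0.000 - (1)·0.000) / (7) = 1.286
  q = (3 - (-4)·0.000 - (2)·0.000) / (7) = 0.429
  r = (3 - (3)·0.000 - (1)·0.000) / (5) = 0.600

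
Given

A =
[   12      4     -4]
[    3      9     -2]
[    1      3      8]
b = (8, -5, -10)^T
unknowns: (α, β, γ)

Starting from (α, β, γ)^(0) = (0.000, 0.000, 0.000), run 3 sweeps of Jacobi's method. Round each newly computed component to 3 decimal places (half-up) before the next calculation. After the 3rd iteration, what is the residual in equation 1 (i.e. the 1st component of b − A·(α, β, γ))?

Iteration 1:
  α = (8 - (4)·0.000 - (-4)·0.000) / (12) = 0.667
  β = (-5 - (3)·0.000 - (-2)·0.000) / (9) = -0.556
  γ = (-10 - (1)·0.000 - (3)·0.000) / (8) = -1.250
Iteration 2:
  α = (8 - (4)·-0.556 - (-4)·-1.250) / (12) = 0.435
  β = (-5 - (3)·0.667 - (-2)·-1.250) / (9) = -1.056
  γ = (-10 - (1)·0.667 - (3)·-0.556) / (8) = -1.125
Iteration 3:
  α = (8 - (4)·-1.056 - (-4)·-1.125) / (12) = 0.644
  β = (-5 - (3)·0.435 - (-2)·-1.125) / (9) = -0.951
  γ = (-10 - (1)·0.435 - (3)·-1.056) / (8) = -0.908
Residual b − A·x = (0.444, -0.189, -0.527)

0.444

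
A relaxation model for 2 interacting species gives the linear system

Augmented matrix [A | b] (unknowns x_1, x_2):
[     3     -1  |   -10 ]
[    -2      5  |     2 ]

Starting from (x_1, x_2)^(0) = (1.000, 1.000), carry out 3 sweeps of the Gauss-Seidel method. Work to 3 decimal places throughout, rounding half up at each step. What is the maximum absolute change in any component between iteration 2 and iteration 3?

Iteration 1:
  x_1 = (-10 - (-1)·1.000) / (3) = -3.000
  x_2 = (2 - (-2)·-3.000) / (5) = -0.800
Iteration 2:
  x_1 = (-10 - (-1)·-0.800) / (3) = -3.600
  x_2 = (2 - (-2)·-3.600) / (5) = -1.040
Iteration 3:
  x_1 = (-10 - (-1)·-1.040) / (3) = -3.680
  x_2 = (2 - (-2)·-3.680) / (5) = -1.072
Change: (-0.080, -0.032) → max |·| = 0.080

0.080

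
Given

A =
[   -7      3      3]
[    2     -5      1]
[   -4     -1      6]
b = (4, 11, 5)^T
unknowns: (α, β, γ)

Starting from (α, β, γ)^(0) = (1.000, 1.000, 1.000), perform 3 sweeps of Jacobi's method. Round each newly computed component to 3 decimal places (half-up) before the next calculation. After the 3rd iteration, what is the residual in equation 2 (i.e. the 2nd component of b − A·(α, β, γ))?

Iteration 1:
  α = (4 - (3)·1.000 - (3)·1.000) / (-7) = 0.286
  β = (11 - (2)·1.000 - (1)·1.000) / (-5) = -1.600
  γ = (5 - (-4)·1.000 - (-1)·1.000) / (6) = 1.667
Iteration 2:
  α = (4 - (3)·-1.600 - (3)·1.667) / (-7) = -0.543
  β = (11 - (2)·0.286 - (1)·1.667) / (-5) = -1.752
  γ = (5 - (-4)·0.286 - (-1)·-1.600) / (6) = 0.757
Iteration 3:
  α = (4 - (3)·-1.752 - (3)·0.757) / (-7) = -0.998
  β = (11 - (2)·-0.543 - (1)·0.757) / (-5) = -2.266
  γ = (5 - (-4)·-0.543 - (-1)·-1.752) / (6) = 0.179
Residual b − A·x = (3.275, 1.487, -2.332)

1.487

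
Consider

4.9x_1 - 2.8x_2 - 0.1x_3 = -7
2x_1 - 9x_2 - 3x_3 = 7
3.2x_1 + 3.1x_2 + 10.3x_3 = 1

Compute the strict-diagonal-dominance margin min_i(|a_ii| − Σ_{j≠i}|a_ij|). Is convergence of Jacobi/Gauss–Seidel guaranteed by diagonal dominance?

row 1: |4.9| − (2.8+0.1) = 2
row 2: |-9| − (2+3) = 4
row 3: |10.3| − (3.2+3.1) = 4
minimum over rows = 2 → strictly diagonally dominant (convergence guaranteed)

2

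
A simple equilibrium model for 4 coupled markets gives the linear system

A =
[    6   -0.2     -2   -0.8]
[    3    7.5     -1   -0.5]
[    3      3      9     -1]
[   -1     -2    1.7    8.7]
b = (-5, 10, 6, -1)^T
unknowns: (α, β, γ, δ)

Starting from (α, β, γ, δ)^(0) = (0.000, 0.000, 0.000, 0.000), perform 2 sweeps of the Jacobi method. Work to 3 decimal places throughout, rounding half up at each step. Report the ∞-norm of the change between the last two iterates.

0.415

Iteration 1:
  α = (-5 - (-0.2)·0.000 - (-2)·0.000 - (-0.8)·0.000) / (6) = -0.833
  β = (10 - (3)·0.000 - (-1)·0.000 - (-0.5)·0.000) / (7.5) = 1.333
  γ = (6 - (3)·0.000 - (3)·0.000 - (-1)·0.000) / (9) = 0.667
  δ = (-1 - (-1)·0.000 - (-2)·0.000 - (1.7)·0.000) / (8.7) = -0.115
Iteration 2:
  α = (-5 - (-0.2)·1.333 - (-2)·0.667 - (-0.8)·-0.115) / (6) = -0.582
  β = (10 - (3)·-0.833 - (-1)·0.667 - (-0.5)·-0.115) / (7.5) = 1.748
  γ = (6 - (3)·-0.833 - (3)·1.333 - (-1)·-0.115) / (9) = 0.487
  δ = (-1 - (-1)·-0.833 - (-2)·1.333 - (1.7)·0.667) / (8.7) = -0.035
Change: (0.251, 0.415, -0.180, 0.080) → max |·| = 0.415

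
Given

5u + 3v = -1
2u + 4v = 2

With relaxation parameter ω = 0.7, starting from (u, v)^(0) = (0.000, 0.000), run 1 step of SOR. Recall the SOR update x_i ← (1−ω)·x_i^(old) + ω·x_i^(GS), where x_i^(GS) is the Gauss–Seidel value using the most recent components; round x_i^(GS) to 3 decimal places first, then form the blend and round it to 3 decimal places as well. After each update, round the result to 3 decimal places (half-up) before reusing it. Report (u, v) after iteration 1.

(-0.140, 0.399)

Iteration 1:
  u: GS value = (-1 - (3)·0.000) / (5) = -0.200;  u ← (1−ω)·0.000 + ω·-0.200 = -0.140
  v: GS value = (2 - (2)·-0.140) / (4) = 0.570;  v ← (1−ω)·0.000 + ω·0.570 = 0.399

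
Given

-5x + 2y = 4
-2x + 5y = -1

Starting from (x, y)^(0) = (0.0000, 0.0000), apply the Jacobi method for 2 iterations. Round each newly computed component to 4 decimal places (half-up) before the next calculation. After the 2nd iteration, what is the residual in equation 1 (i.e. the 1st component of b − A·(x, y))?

Iteration 1:
  x = (4 - (2)·0.0000) / (-5) = -0.8000
  y = (-1 - (-2)·0.0000) / (5) = -0.2000
Iteration 2:
  x = (4 - (2)·-0.2000) / (-5) = -0.8800
  y = (-1 - (-2)·-0.8000) / (5) = -0.5200
Residual b − A·x = (0.6400, -0.1600)

0.6400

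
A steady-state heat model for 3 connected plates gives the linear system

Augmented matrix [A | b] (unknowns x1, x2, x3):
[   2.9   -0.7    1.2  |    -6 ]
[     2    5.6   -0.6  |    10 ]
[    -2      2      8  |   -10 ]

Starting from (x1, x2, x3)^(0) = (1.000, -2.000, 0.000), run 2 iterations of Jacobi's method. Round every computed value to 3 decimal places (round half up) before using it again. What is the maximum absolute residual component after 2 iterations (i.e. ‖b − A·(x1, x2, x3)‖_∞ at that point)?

3.119

Iteration 1:
  x1 = (-6 - (-0.7)·-2.000 - (1.2)·0.000) / (2.9) = -2.552
  x2 = (10 - (2)·1.000 - (-0.6)·0.000) / (5.6) = 1.429
  x3 = (-10 - (-2)·1.000 - (2)·-2.000) / (8) = -0.500
Iteration 2:
  x1 = (-6 - (-0.7)·1.429 - (1.2)·-0.500) / (2.9) = -1.517
  x2 = (10 - (2)·-2.552 - (-0.6)·-0.500) / (5.6) = 2.644
  x3 = (-10 - (-2)·-2.552 - (2)·1.429) / (8) = -2.245
Residual b − A·x = (2.944, -3.119, -0.362); ∞-norm = 3.119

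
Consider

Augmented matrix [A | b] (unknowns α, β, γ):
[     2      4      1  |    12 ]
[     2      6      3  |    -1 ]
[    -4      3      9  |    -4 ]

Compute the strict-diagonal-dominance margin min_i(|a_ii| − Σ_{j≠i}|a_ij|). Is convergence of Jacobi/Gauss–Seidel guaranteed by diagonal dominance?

-3

row 1: |2| − (4+1) = -3
row 2: |6| − (2+3) = 1
row 3: |9| − (4+3) = 2
minimum over rows = -3 → not strictly diagonally dominant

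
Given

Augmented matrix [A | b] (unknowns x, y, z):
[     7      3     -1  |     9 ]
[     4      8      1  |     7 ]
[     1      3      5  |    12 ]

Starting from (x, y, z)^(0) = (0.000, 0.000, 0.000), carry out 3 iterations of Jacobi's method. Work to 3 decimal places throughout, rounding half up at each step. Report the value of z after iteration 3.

Iteration 1:
  x = (9 - (3)·0.000 - (-1)·0.000) / (7) = 1.286
  y = (7 - (4)·0.000 - (1)·0.000) / (8) = 0.875
  z = (12 - (1)·0.000 - (3)·0.000) / (5) = 2.400
Iteration 2:
  x = (9 - (3)·0.875 - (-1)·2.400) / (7) = 1.254
  y = (7 - (4)·1.286 - (1)·2.400) / (8) = -0.068
  z = (12 - (1)·1.286 - (3)·0.875) / (5) = 1.618
Iteration 3:
  x = (9 - (3)·-0.068 - (-1)·1.618) / (7) = 1.546
  y = (7 - (4)·1.254 - (1)·1.618) / (8) = 0.046
  z = (12 - (1)·1.254 - (3)·-0.068) / (5) = 2.190

2.190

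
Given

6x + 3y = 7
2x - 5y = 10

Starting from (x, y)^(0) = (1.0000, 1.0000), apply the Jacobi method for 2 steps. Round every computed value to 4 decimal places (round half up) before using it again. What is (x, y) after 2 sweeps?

Iteration 1:
  x = (7 - (3)·1.0000) / (6) = 0.6667
  y = (10 - (2)·1.0000) / (-5) = -1.6000
Iteration 2:
  x = (7 - (3)·-1.6000) / (6) = 1.9667
  y = (10 - (2)·0.6667) / (-5) = -1.7333

(1.9667, -1.7333)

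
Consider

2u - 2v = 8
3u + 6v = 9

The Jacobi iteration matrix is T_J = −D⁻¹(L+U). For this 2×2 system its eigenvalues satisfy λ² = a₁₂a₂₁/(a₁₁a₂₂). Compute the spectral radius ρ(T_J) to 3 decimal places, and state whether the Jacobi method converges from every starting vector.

a₁₂a₂₁/(a₁₁a₂₂) = (-2)·(3) / ((2)·(6)) = -0.500000
ρ = √|-0.500000| = √0.500000 = 0.707
ρ < 1, so Jacobi converges

0.707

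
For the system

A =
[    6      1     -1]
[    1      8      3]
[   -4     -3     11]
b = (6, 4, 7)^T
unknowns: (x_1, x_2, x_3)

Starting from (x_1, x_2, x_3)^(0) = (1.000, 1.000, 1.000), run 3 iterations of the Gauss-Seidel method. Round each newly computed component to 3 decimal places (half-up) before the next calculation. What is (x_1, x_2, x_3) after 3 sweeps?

(1.179, -0.043, 1.053)

Iteration 1:
  x_1 = (6 - (1)·1.000 - (-1)·1.000) / (6) = 1.000
  x_2 = (4 - (1)·1.000 - (3)·1.000) / (8) = 0.000
  x_3 = (7 - (-4)·1.000 - (-3)·0.000) / (11) = 1.000
Iteration 2:
  x_1 = (6 - (1)·0.000 - (-1)·1.000) / (6) = 1.167
  x_2 = (4 - (1)·1.167 - (3)·1.000) / (8) = -0.021
  x_3 = (7 - (-4)·1.167 - (-3)·-0.021) / (11) = 1.055
Iteration 3:
  x_1 = (6 - (1)·-0.021 - (-1)·1.055) / (6) = 1.179
  x_2 = (4 - (1)·1.179 - (3)·1.055) / (8) = -0.043
  x_3 = (7 - (-4)·1.179 - (-3)·-0.043) / (11) = 1.053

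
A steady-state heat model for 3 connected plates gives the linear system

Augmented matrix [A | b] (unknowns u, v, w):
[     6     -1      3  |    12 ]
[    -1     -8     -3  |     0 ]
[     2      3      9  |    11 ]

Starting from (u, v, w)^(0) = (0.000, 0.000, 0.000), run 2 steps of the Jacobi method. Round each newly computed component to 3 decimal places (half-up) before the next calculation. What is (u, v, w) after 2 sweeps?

Iteration 1:
  u = (12 - (-1)·0.000 - (3)·0.000) / (6) = 2.000
  v = (0 - (-1)·0.000 - (-3)·0.000) / (-8) = 0.000
  w = (11 - (2)·0.000 - (3)·0.000) / (9) = 1.222
Iteration 2:
  u = (12 - (-1)·0.000 - (3)·1.222) / (6) = 1.389
  v = (0 - (-1)·2.000 - (-3)·1.222) / (-8) = -0.708
  w = (11 - (2)·2.000 - (3)·0.000) / (9) = 0.778

(1.389, -0.708, 0.778)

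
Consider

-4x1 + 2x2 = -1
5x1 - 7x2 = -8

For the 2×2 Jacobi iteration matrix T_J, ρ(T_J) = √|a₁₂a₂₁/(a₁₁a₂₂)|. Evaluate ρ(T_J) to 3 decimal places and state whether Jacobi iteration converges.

0.598

a₁₂a₂₁/(a₁₁a₂₂) = (2)·(5) / ((-4)·(-7)) = 0.357143
ρ = √|0.357143| = √0.357143 = 0.598
ρ < 1, so Jacobi converges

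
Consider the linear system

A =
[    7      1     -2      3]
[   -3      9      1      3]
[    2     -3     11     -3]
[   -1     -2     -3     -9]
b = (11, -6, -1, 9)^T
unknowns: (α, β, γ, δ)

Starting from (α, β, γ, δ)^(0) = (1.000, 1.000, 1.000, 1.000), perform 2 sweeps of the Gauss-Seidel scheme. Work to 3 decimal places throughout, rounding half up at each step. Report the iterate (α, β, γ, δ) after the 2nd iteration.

Iteration 1:
  α = (11 - (1)·1.000 - (-2)·1.000 - (3)·1.000) / (7) = 1.286
  β = (-6 - (-3)·1.286 - (1)·1.000 - (3)·1.000) / (9) = -0.682
  γ = (-1 - (2)·1.286 - (-3)·-0.682 - (-3)·1.000) / (11) = -0.238
  δ = (9 - (-1)·1.286 - (-2)·-0.682 - (-3)·-0.238) / (-9) = -0.912
Iteration 2:
  α = (11 - (1)·-0.682 - (-2)·-0.238 - (3)·-0.912) / (7) = 1.992
  β = (-6 - (-3)·1.992 - (1)·-0.238 - (3)·-0.912) / (9) = 0.328
  γ = (-1 - (2)·1.992 - (-3)·0.328 - (-3)·-0.912) / (11) = -0.612
  δ = (9 - (-1)·1.992 - (-2)·0.328 - (-3)·-0.612) / (-9) = -1.090

(1.992, 0.328, -0.612, -1.090)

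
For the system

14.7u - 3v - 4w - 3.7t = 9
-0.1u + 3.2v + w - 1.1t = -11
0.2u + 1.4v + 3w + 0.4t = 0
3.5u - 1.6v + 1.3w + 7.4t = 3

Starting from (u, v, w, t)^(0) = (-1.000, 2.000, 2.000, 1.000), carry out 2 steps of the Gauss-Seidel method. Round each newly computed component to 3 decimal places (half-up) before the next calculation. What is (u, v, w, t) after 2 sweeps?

(-0.117, -4.412, 2.267, -0.891)

Iteration 1:
  u = (9 - (-3)·2.000 - (-4)·2.000 - (-3.7)·1.000) / (14.7) = 1.816
  v = (-11 - (-0.1)·1.816 - (1)·2.000 - (-1.1)·1.000) / (3.2) = -3.662
  w = (0 - (0.2)·1.816 - (1.4)·-3.662 - (0.4)·1.000) / (3) = 1.455
  t = (3 - (3.5)·1.816 - (-1.6)·-3.662 - (1.3)·1.455) / (7.4) = -1.501
Iteration 2:
  u = (9 - (-3)·-3.662 - (-4)·1.455 - (-3.7)·-1.501) / (14.7) = -0.117
  v = (-11 - (-0.1)·-0.117 - (1)·1.455 - (-1.1)·-1.501) / (3.2) = -4.412
  w = (0 - (0.2)·-0.117 - (1.4)·-4.412 - (0.4)·-1.501) / (3) = 2.267
  t = (3 - (3.5)·-0.117 - (-1.6)·-4.412 - (1.3)·2.267) / (7.4) = -0.891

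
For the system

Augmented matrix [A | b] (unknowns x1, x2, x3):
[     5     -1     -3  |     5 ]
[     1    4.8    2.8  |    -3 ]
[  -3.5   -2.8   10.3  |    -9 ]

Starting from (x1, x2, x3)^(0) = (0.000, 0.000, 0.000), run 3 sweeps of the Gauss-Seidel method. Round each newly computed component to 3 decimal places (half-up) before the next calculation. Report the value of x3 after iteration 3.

Iteration 1:
  x1 = (5 - (-1)·0.000 - (-3)·0.000) / (5) = 1.000
  x2 = (-3 - (1)·1.000 - (2.8)·0.000) / (4.8) = -0.833
  x3 = (-9 - (-3.5)·1.000 - (-2.8)·-0.833) / (10.3) = -0.760
Iteration 2:
  x1 = (5 - (-1)·-0.833 - (-3)·-0.760) / (5) = 0.377
  x2 = (-3 - (1)·0.377 - (2.8)·-0.760) / (4.8) = -0.260
  x3 = (-9 - (-3.5)·0.377 - (-2.8)·-0.260) / (10.3) = -0.816
Iteration 3:
  x1 = (5 - (-1)·-0.260 - (-3)·-0.816) / (5) = 0.458
  x2 = (-3 - (1)·0.458 - (2.8)·-0.816) / (4.8) = -0.244
  x3 = (-9 - (-3.5)·0.458 - (-2.8)·-0.244) / (10.3) = -0.784

-0.784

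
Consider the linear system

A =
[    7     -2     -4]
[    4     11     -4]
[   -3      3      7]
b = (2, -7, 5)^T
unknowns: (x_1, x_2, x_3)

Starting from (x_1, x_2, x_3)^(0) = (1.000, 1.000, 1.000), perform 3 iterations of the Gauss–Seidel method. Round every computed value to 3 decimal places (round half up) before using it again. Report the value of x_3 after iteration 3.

1.314

Iteration 1:
  x_1 = (2 - (-2)·1.000 - (-4)·1.000) / (7) = 1.143
  x_2 = (-7 - (4)·1.143 - (-4)·1.000) / (11) = -0.688
  x_3 = (5 - (-3)·1.143 - (3)·-0.688) / (7) = 1.499
Iteration 2:
  x_1 = (2 - (-2)·-0.688 - (-4)·1.499) / (7) = 0.946
  x_2 = (-7 - (4)·0.946 - (-4)·1.499) / (11) = -0.435
  x_3 = (5 - (-3)·0.946 - (3)·-0.435) / (7) = 1.306
Iteration 3:
  x_1 = (2 - (-2)·-0.435 - (-4)·1.306) / (7) = 0.908
  x_2 = (-7 - (4)·0.908 - (-4)·1.306) / (11) = -0.492
  x_3 = (5 - (-3)·0.908 - (3)·-0.492) / (7) = 1.314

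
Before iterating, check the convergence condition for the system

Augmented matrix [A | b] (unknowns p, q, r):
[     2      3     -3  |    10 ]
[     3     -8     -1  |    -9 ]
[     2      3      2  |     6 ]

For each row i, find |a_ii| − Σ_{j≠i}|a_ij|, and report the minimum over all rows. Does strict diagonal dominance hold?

row 1: |2| − (3+3) = -4
row 2: |-8| − (3+1) = 4
row 3: |2| − (2+3) = -3
minimum over rows = -4 → not strictly diagonally dominant

-4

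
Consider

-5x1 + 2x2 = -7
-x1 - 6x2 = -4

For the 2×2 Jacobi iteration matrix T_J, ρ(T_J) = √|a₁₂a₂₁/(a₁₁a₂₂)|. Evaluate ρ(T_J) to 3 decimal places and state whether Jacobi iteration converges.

0.258

a₁₂a₂₁/(a₁₁a₂₂) = (2)·(-1) / ((-5)·(-6)) = -0.066667
ρ = √|-0.066667| = √0.066667 = 0.258
ρ < 1, so Jacobi converges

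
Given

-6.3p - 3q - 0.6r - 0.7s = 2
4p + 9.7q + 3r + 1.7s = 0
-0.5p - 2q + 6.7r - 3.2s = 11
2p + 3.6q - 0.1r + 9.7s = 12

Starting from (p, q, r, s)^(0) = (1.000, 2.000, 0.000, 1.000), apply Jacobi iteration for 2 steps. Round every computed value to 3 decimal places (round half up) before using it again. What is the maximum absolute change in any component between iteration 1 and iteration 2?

1.480

Iteration 1:
  p = (2 - (-3)·2.000 - (-0.6)·0.000 - (-0.7)·1.000) / (-6.3) = -1.381
  q = (0 - (4)·1.000 - (3)·0.000 - (1.7)·1.000) / (9.7) = -0.588
  r = (11 - (-0.5)·1.000 - (-2)·2.000 - (-3.2)·1.000) / (6.7) = 2.791
  s = (12 - (2)·1.000 - (3.6)·2.000 - (-0.1)·0.000) / (9.7) = 0.289
Iteration 2:
  p = (2 - (-3)·-0.588 - (-0.6)·2.791 - (-0.7)·0.289) / (-6.3) = -0.335
  q = (0 - (4)·-1.381 - (3)·2.791 - (1.7)·0.289) / (9.7) = -0.344
  r = (11 - (-0.5)·-1.381 - (-2)·-0.588 - (-3.2)·0.289) / (6.7) = 1.501
  s = (12 - (2)·-1.381 - (3.6)·-0.588 - (-0.1)·2.791) / (9.7) = 1.769
Change: (1.046, 0.244, -1.290, 1.480) → max |·| = 1.480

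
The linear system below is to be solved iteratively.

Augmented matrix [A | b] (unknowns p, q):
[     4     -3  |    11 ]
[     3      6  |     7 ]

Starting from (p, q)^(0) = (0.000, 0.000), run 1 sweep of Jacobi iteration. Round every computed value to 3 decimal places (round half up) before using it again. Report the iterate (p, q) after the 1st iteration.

Iteration 1:
  p = (11 - (-3)·0.000) / (4) = 2.750
  q = (7 - (3)·0.000) / (6) = 1.167

(2.750, 1.167)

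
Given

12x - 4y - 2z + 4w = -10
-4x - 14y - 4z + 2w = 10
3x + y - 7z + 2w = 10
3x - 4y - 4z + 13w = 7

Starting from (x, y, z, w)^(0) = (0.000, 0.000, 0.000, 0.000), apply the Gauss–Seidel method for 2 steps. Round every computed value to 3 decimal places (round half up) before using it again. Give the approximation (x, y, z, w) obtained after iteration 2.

Iteration 1:
  x = (-10 - (-4)·0.000 - (-2)·0.000 - (4)·0.000) / (12) = -0.833
  y = (10 - (-4)·-0.833 - (-4)·0.000 - (2)·0.000) / (-14) = -0.476
  z = (10 - (3)·-0.833 - (1)·-0.476 - (2)·0.000) / (-7) = -1.854
  w = (7 - (3)·-0.833 - (-4)·-0.476 - (-4)·-1.854) / (13) = 0.014
Iteration 2:
  x = (-10 - (-4)·-0.476 - (-2)·-1.854 - (4)·0.014) / (12) = -1.306
  y = (10 - (-4)·-1.306 - (-4)·-1.854 - (2)·0.014) / (-14) = 0.191
  z = (10 - (3)·-1.306 - (1)·0.191 - (2)·0.014) / (-7) = -1.957
  w = (7 - (3)·-1.306 - (-4)·0.191 - (-4)·-1.957) / (13) = 0.296

(-1.306, 0.191, -1.957, 0.296)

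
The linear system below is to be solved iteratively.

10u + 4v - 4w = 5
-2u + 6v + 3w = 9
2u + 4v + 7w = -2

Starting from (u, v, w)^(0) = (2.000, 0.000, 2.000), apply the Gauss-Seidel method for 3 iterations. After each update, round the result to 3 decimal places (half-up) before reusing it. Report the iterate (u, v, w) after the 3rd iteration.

(-0.818, 1.886, -1.130)

Iteration 1:
  u = (5 - (4)·0.000 - (-4)·2.000) / (10) = 1.300
  v = (9 - (-2)·1.300 - (3)·2.000) / (6) = 0.933
  w = (-2 - (2)·1.300 - (4)·0.933) / (7) = -1.190
Iteration 2:
  u = (5 - (4)·0.933 - (-4)·-1.190) / (10) = -0.349
  v = (9 - (-2)·-0.349 - (3)·-1.190) / (6) = 1.979
  w = (-2 - (2)·-0.349 - (4)·1.979) / (7) = -1.317
Iteration 3:
  u = (5 - (4)·1.979 - (-4)·-1.317) / (10) = -0.818
  v = (9 - (-2)·-0.818 - (3)·-1.317) / (6) = 1.886
  w = (-2 - (2)·-0.818 - (4)·1.886) / (7) = -1.130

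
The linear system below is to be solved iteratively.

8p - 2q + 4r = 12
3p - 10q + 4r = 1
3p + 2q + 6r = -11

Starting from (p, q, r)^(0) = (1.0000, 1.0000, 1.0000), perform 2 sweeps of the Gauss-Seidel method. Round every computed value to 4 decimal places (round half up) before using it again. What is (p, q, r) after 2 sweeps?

(3.0104, -0.2702, -3.2485)

Iteration 1:
  p = (12 - (-2)·1.0000 - (4)·1.0000) / (8) = 1.2500
  q = (1 - (3)·1.2500 - (4)·1.0000) / (-10) = 0.6750
  r = (-11 - (3)·1.2500 - (2)·0.6750) / (6) = -2.6833
Iteration 2:
  p = (12 - (-2)·0.6750 - (4)·-2.6833) / (8) = 3.0104
  q = (1 - (3)·3.0104 - (4)·-2.6833) / (-10) = -0.2702
  r = (-11 - (3)·3.0104 - (2)·-0.2702) / (6) = -3.2485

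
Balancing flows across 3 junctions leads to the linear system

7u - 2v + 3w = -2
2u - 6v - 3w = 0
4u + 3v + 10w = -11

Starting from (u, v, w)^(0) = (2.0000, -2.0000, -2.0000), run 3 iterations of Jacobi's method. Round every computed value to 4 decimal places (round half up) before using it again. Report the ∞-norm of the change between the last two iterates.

0.3992

Iteration 1:
  u = (-2 - (-2)·-2.0000 - (3)·-2.0000) / (7) = 0.0000
  v = (0 - (2)·2.0000 - (-3)·-2.0000) / (-6) = 1.6667
  w = (-11 - (4)·2.0000 - (3)·-2.0000) / (10) = -1.3000
Iteration 2:
  u = (-2 - (-2)·1.6667 - (3)·-1.3000) / (7) = 0.7476
  v = (0 - (2)·0.0000 - (-3)·-1.3000) / (-6) = 0.6500
  w = (-11 - (4)·0.0000 - (3)·1.6667) / (10) = -1.6000
Iteration 3:
  u = (-2 - (-2)·0.6500 - (3)·-1.6000) / (7) = 0.5857
  v = (0 - (2)·0.7476 - (-3)·-1.6000) / (-6) = 1.0492
  w = (-11 - (4)·0.7476 - (3)·0.6500) / (10) = -1.5940
Change: (-0.1619, 0.3992, 0.0060) → max |·| = 0.3992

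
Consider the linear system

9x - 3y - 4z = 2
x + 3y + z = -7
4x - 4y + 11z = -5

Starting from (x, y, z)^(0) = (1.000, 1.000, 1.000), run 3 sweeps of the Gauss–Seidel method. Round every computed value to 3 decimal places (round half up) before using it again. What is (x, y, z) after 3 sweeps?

(-0.289, -2.143, -1.129)

Iteration 1:
  x = (2 - (-3)·1.000 - (-4)·1.000) / (9) = 1.000
  y = (-7 - (1)·1.000 - (1)·1.000) / (3) = -3.000
  z = (-5 - (4)·1.000 - (-4)·-3.000) / (11) = -1.909
Iteration 2:
  x = (2 - (-3)·-3.000 - (-4)·-1.909) / (9) = -1.626
  y = (-7 - (1)·-1.626 - (1)·-1.909) / (3) = -1.155
  z = (-5 - (4)·-1.626 - (-4)·-1.155) / (11) = -0.283
Iteration 3:
  x = (2 - (-3)·-1.155 - (-4)·-0.283) / (9) = -0.289
  y = (-7 - (1)·-0.289 - (1)·-0.283) / (3) = -2.143
  z = (-5 - (4)·-0.289 - (-4)·-2.143) / (11) = -1.129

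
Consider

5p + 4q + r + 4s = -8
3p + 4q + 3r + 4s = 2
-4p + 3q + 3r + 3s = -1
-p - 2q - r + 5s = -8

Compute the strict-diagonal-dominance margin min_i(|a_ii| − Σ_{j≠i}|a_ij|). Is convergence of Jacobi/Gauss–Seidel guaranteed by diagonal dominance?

-7

row 1: |5| − (4+1+4) = -4
row 2: |4| − (3+3+4) = -6
row 3: |3| − (4+3+3) = -7
row 4: |5| − (1+2+1) = 1
minimum over rows = -7 → not strictly diagonally dominant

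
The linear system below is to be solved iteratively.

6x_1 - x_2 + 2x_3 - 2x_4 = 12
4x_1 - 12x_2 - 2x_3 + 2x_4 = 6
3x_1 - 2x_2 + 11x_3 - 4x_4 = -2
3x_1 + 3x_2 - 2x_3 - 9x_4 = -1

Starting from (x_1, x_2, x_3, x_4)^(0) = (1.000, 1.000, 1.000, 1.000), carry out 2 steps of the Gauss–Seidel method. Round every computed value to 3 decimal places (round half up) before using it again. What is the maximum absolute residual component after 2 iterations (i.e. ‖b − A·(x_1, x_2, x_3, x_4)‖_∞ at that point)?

0.902

Iteration 1:
  x_1 = (12 - (-1)·1.000 - (2)·1.000 - (-2)·1.000) / (6) = 2.167
  x_2 = (6 - (4)·2.167 - (-2)·1.000 - (2)·1.000) / (-12) = 0.222
  x_3 = (-2 - (3)·2.167 - (-2)·0.222 - (-4)·1.000) / (11) = -0.369
  x_4 = (-1 - (3)·2.167 - (3)·0.222 - (-2)·-0.369) / (-9) = 0.989
Iteration 2:
  x_1 = (12 - (-1)·0.222 - (2)·-0.369 - (-2)·0.989) / (6) = 2.490
  x_2 = (6 - (4)·2.490 - (-2)·-0.369 - (2)·0.989) / (-12) = 0.556
  x_3 = (-2 - (3)·2.490 - (-2)·0.556 - (-4)·0.989) / (11) = -0.400
  x_4 = (-1 - (3)·2.490 - (3)·0.556 - (-2)·-0.400) / (-9) = 1.215
Residual b − A·x = (0.846, -0.518, 0.902, -0.003); ∞-norm = 0.902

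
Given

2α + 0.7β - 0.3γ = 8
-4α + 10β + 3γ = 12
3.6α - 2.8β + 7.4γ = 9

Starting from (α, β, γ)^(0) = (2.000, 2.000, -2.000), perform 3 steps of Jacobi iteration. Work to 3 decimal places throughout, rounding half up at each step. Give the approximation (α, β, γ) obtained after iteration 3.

(3.376, 2.274, 0.435)

Iteration 1:
  α = (8 - (0.7)·2.000 - (-0.3)·-2.000) / (2) = 3.000
  β = (12 - (-4)·2.000 - (3)·-2.000) / (10) = 2.600
  γ = (9 - (3.6)·2.000 - (-2.8)·2.000) / (7.4) = 1.000
Iteration 2:
  α = (8 - (0.7)·2.600 - (-0.3)·1.000) / (2) = 3.240
  β = (12 - (-4)·3.000 - (3)·1.000) / (10) = 2.100
  γ = (9 - (3.6)·3.000 - (-2.8)·2.600) / (7.4) = 0.741
Iteration 3:
  α = (8 - (0.7)·2.100 - (-0.3)·0.741) / (2) = 3.376
  β = (12 - (-4)·3.240 - (3)·0.741) / (10) = 2.274
  γ = (9 - (3.6)·3.240 - (-2.8)·2.100) / (7.4) = 0.435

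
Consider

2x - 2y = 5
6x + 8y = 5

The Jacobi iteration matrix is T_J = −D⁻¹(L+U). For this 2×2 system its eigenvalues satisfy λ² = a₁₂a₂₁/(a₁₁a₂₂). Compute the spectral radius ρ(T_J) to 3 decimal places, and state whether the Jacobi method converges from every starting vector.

0.866

a₁₂a₂₁/(a₁₁a₂₂) = (-2)·(6) / ((2)·(8)) = -0.750000
ρ = √|-0.750000| = √0.750000 = 0.866
ρ < 1, so Jacobi converges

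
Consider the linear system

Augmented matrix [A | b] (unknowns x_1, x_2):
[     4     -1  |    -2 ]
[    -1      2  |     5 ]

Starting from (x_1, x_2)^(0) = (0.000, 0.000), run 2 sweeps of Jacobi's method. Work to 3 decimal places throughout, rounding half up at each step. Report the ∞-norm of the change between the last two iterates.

0.625

Iteration 1:
  x_1 = (-2 - (-1)·0.000) / (4) = -0.500
  x_2 = (5 - (-1)·0.000) / (2) = 2.500
Iteration 2:
  x_1 = (-2 - (-1)·2.500) / (4) = 0.125
  x_2 = (5 - (-1)·-0.500) / (2) = 2.250
Change: (0.625, -0.250) → max |·| = 0.625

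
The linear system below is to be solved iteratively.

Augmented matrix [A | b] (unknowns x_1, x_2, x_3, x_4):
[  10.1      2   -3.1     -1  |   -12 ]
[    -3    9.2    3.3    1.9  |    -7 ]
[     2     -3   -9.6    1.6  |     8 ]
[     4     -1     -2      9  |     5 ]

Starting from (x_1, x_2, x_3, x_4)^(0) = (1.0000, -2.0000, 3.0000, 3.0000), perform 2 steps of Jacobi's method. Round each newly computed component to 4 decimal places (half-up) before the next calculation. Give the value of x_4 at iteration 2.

0.2408

Iteration 1:
  x_1 = (-12 - (2)·-2.0000 - (-3.1)·3.0000 - (-1)·3.0000) / (10.1) = 0.4257
  x_2 = (-7 - (-3)·1.0000 - (3.3)·3.0000 - (1.9)·3.0000) / (9.2) = -2.1304
  x_3 = (8 - (2)·1.0000 - (-3)·-2.0000 - (1.6)·3.0000) / (-9.6) = 0.5000
  x_4 = (5 - (4)·1.0000 - (-1)·-2.0000 - (-2)·3.0000) / (9) = 0.5556
Iteration 2:
  x_1 = (-12 - (2)·-2.1304 - (-3.1)·0.5000 - (-1)·0.5556) / (10.1) = -0.5578
  x_2 = (-7 - (-3)·0.4257 - (3.3)·0.5000 - (1.9)·0.5556) / (9.2) = -0.9161
  x_3 = (8 - (2)·0.4257 - (-3)·-2.1304 - (1.6)·0.5556) / (-9.6) = 0.0137
  x_4 = (5 - (4)·0.4257 - (-1)·-2.1304 - (-2)·0.5000) / (9) = 0.2408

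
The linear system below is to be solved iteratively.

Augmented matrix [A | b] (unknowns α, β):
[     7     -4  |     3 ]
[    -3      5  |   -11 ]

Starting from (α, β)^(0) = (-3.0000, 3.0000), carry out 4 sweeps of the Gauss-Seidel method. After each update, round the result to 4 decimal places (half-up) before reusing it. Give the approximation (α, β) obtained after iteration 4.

(-1.1237, -2.8742)

Iteration 1:
  α = (3 - (-4)·3.0000) / (7) = 2.1429
  β = (-11 - (-3)·2.1429) / (5) = -0.9143
Iteration 2:
  α = (3 - (-4)·-0.9143) / (7) = -0.0939
  β = (-11 - (-3)·-0.0939) / (5) = -2.2563
Iteration 3:
  α = (3 - (-4)·-2.2563) / (7) = -0.8607
  β = (-11 - (-3)·-0.8607) / (5) = -2.7164
Iteration 4:
  α = (3 - (-4)·-2.7164) / (7) = -1.1237
  β = (-11 - (-3)·-1.1237) / (5) = -2.8742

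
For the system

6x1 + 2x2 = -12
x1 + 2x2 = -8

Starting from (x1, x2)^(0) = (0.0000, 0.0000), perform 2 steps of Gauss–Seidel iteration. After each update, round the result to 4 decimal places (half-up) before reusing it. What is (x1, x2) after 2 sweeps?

Iteration 1:
  x1 = (-12 - (2)·0.0000) / (6) = -2.0000
  x2 = (-8 - (1)·-2.0000) / (2) = -3.0000
Iteration 2:
  x1 = (-12 - (2)·-3.0000) / (6) = -1.0000
  x2 = (-8 - (1)·-1.0000) / (2) = -3.5000

(-1.0000, -3.5000)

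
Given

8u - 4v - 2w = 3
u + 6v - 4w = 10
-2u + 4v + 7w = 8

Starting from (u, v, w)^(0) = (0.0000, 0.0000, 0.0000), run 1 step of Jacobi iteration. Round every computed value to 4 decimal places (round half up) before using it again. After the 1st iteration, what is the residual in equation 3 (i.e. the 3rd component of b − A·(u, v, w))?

-5.9171

Iteration 1:
  u = (3 - (-4)·0.0000 - (-2)·0.0000) / (8) = 0.3750
  v = (10 - (1)·0.0000 - (-4)·0.0000) / (6) = 1.6667
  w = (8 - (-2)·0.0000 - (4)·0.0000) / (7) = 1.1429
Residual b − A·x = (8.9526, 4.1964, -5.9171)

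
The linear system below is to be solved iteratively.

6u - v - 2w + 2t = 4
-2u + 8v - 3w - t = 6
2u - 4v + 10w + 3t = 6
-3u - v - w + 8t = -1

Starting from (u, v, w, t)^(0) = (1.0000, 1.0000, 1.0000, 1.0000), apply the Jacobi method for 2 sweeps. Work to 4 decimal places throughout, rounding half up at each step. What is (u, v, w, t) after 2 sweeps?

Iteration 1:
  u = (4 - (-1)·1.0000 - (-2)·1.0000 - (2)·1.0000) / (6) = 0.8333
  v = (6 - (-2)·1.0000 - (-3)·1.0000 - (-1)·1.0000) / (8) = 1.5000
  w = (6 - (2)·1.0000 - (-4)·1.0000 - (3)·1.0000) / (10) = 0.5000
  t = (-1 - (-3)·1.0000 - (-1)·1.0000 - (-1)·1.0000) / (8) = 0.5000
Iteration 2:
  u = (4 - (-1)·1.5000 - (-2)·0.5000 - (2)·0.5000) / (6) = 0.9167
  v = (6 - (-2)·0.8333 - (-3)·0.5000 - (-1)·0.5000) / (8) = 1.2083
  w = (6 - (2)·0.8333 - (-4)·1.5000 - (3)·0.5000) / (10) = 0.8833
  t = (-1 - (-3)·0.8333 - (-1)·1.5000 - (-1)·0.5000) / (8) = 0.4375

(0.9167, 1.2083, 0.8833, 0.4375)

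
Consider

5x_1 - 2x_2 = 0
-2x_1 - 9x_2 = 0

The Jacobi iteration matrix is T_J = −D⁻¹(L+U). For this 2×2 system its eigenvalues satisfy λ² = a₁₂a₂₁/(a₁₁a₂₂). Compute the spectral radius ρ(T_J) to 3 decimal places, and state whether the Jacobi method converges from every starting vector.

0.298

a₁₂a₂₁/(a₁₁a₂₂) = (-2)·(-2) / ((5)·(-9)) = -0.088889
ρ = √|-0.088889| = √0.088889 = 0.298
ρ < 1, so Jacobi converges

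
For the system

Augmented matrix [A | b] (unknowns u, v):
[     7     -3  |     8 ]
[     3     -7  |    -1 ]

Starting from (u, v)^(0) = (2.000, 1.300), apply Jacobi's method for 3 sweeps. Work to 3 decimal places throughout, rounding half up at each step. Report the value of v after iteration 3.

Iteration 1:
  u = (8 - (-3)·1.300) / (7) = 1.700
  v = (-1 - (3)·2.000) / (-7) = 1.000
Iteration 2:
  u = (8 - (-3)·1.000) / (7) = 1.571
  v = (-1 - (3)·1.700) / (-7) = 0.871
Iteration 3:
  u = (8 - (-3)·0.871) / (7) = 1.516
  v = (-1 - (3)·1.571) / (-7) = 0.816

0.816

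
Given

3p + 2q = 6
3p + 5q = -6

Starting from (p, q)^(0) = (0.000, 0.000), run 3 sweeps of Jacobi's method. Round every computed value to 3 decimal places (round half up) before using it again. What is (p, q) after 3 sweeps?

Iteration 1:
  p = (6 - (2)·0.000) / (3) = 2.000
  q = (-6 - (3)·0.000) / (5) = -1.200
Iteration 2:
  p = (6 - (2)·-1.200) / (3) = 2.800
  q = (-6 - (3)·2.000) / (5) = -2.400
Iteration 3:
  p = (6 - (2)·-2.400) / (3) = 3.600
  q = (-6 - (3)·2.800) / (5) = -2.880

(3.600, -2.880)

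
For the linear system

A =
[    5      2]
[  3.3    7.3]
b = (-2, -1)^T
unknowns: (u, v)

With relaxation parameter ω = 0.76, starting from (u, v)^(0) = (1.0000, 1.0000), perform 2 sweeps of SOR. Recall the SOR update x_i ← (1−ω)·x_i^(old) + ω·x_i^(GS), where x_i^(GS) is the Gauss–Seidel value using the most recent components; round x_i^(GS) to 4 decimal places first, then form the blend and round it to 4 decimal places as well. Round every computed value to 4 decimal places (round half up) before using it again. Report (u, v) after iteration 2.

Iteration 1:
  u: GS value = (-2 - (2)·1.0000) / (5) = -0.8000;  u ← (1−ω)·1.0000 + ω·-0.8000 = -0.3680
  v: GS value = (-1 - (3.3)·-0.3680) / (7.3) = 0.0294;  v ← (1−ω)·1.0000 + ω·0.0294 = 0.2623
Iteration 2:
  u: GS value = (-2 - (2)·0.2623) / (5) = -0.5049;  u ← (1−ω)·-0.3680 + ω·-0.5049 = -0.4720
  v: GS value = (-1 - (3.3)·-0.4720) / (7.3) = 0.0764;  v ← (1−ω)·0.2623 + ω·0.0764 = 0.1210

(-0.4720, 0.1210)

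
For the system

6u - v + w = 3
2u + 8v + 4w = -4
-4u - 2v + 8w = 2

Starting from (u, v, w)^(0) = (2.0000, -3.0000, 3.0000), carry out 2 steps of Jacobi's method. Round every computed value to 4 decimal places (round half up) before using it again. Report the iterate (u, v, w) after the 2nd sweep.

(0.0000, -0.6250, -0.6250)

Iteration 1:
  u = (3 - (-1)·-3.0000 - (1)·3.0000) / (6) = -0.5000
  v = (-4 - (2)·2.0000 - (4)·3.0000) / (8) = -2.5000
  w = (2 - (-4)·2.0000 - (-2)·-3.0000) / (8) = 0.5000
Iteration 2:
  u = (3 - (-1)·-2.5000 - (1)·0.5000) / (6) = 0.0000
  v = (-4 - (2)·-0.5000 - (4)·0.5000) / (8) = -0.6250
  w = (2 - (-4)·-0.5000 - (-2)·-2.5000) / (8) = -0.6250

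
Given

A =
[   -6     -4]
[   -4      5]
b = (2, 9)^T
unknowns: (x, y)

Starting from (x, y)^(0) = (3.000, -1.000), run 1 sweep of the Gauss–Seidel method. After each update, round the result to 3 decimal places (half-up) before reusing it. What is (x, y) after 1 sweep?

Iteration 1:
  x = (2 - (-4)·-1.000) / (-6) = 0.333
  y = (9 - (-4)·0.333) / (5) = 2.066

(0.333, 2.066)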